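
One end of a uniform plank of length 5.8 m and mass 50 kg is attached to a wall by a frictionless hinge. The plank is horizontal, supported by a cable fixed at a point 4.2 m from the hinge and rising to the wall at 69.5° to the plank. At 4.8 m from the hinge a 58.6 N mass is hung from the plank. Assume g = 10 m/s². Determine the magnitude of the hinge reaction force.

Take torques about the hinge: T sin 69.5° · 4.2 = 50×10×2.9 + 58.6×4.8 = 1731.3 N·m.
So T = 1731.3 / (0.9367 × 4.2) = 440.08 N.
ΣF_x = 0: H_x = T cos 69.5° = 154.12 N.
ΣF_y = 0: H_y = (50×10 + 58.6) − T sin 69.5° = 558.6 − 412.21 = 146.39 N.
|H| = √(H_x² + H_y²) = √((154.12)² + (146.39)²) = 212.56 N.

|H| ≈ 213 N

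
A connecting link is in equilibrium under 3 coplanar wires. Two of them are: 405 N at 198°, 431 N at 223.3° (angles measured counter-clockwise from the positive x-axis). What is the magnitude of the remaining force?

Sum the known components: ΣF_x = -698.8 N, ΣF_y = -420.7 N.
For equilibrium the remaining force must supply (−ΣF_x, −ΣF_y) = (698.8, 420.7) N.
Magnitude = √((698.8)² + (420.7)²) = 815.7 N; direction = atan2(420.7, 698.8) = 31.0°.

F ≈ 816 N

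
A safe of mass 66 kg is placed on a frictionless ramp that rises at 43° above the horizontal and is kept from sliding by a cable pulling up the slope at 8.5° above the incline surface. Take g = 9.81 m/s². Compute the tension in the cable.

T ≈ 446 N

Take axes along and perpendicular to the incline. Weight components: W sin 43° = 441.6 N down-slope, W cos 43° = 473.5 N into the surface.
Along incline: T cos 8.5° = W sin 43° → T = 446.5 N.
Perpendicular: N = W cos 43° − T sin 8.5° = 407.5 N.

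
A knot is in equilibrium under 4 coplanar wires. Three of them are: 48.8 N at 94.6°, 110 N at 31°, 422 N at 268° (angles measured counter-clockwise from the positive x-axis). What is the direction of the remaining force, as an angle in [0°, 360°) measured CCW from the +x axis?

θ ≈ 103°

Sum the known components: ΣF_x = 75.65 N, ΣF_y = -316.4 N.
For equilibrium the remaining force must supply (−ΣF_x, −ΣF_y) = (-75.65, 316.4) N.
Magnitude = √((-75.65)² + (316.4)²) = 325.4 N; direction = atan2(316.4, -75.65) = 103.4°.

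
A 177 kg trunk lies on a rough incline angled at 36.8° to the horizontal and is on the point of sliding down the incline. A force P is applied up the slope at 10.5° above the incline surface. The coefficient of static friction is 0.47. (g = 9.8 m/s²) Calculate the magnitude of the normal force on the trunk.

On the verge of sliding down the incline, friction equals μN and acts up the slope.
Perpendicular: N + P sin 10.5° = W cos 36.8° = 1389 N.
Along incline: P cos 10.5° + μN = W sin 36.8° with W sin 36.8° = 1039 N.
Solving the pair for P and N: P = 430.3 N, N = 1311 N (and f = μN = 615.9 N).

N ≈ 1310 N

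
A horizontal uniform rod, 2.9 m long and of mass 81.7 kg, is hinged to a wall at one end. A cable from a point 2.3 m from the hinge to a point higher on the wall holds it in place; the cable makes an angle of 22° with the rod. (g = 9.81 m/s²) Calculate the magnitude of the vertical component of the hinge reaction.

|H_y| ≈ 296 N

Take torques about the hinge: T sin 22° · 2.3 = 81.7×9.81×1.45 = 1162.1 N·m.
So T = 1162.1 / (0.3746 × 2.3) = 1348.8 N.
ΣF_y = 0: H_y = (81.7×9.81) − T sin 22° = 801.48 − 505.28 = 296.2 N.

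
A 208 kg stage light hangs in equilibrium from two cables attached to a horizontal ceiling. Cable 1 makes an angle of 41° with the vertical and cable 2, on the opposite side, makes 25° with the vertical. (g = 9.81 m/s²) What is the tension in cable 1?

T_1 ≈ 944 N

Angles from the horizontal: cable 1 is 90° − 41° = 49°, cable 2 is 90° − 25° = 65°.
Weight W = 208 × 9.81 = 2040 N acts straight down.
Horizontal: T_1 cos 49° = T_2 cos 65°  →  T_2 = 1.552 T_1.
Vertical: T_1 sin 49° + T_2 sin 65° = 2040.
Substituting the horizontal relation into the vertical equation gives 2.162 T_1 = 2040, so T_1 = 944 N.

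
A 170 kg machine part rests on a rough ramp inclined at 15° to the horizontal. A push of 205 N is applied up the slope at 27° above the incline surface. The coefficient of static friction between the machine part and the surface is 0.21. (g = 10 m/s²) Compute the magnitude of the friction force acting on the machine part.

f ≈ 257 N

Axes along / perpendicular to the incline. W sin 15° = 440 N down-slope; W cos 15° = 1642 N into the surface.
Perpendicular: N = W cos 15° − P sin 27° = 1642 − 93.07 = 1549 N.
Along incline: P cos 27° + f = W sin 15° (friction acts up-slope) → f = 440 − 182.7 = 257.3 N.
|f| = 257.3 N ≤ μN = 325.3 N, so the machine part is indeed static.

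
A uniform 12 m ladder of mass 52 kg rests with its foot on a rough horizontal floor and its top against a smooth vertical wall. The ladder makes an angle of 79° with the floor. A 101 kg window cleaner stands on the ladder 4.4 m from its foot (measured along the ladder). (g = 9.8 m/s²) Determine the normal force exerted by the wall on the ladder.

Torques about the foot: N_wall · 12 sin 79° = 52×9.8×6 cos 79° + 101×9.8×4.4 cos 79° → N_wall = 120.07 N.

N_wall ≈ 120 N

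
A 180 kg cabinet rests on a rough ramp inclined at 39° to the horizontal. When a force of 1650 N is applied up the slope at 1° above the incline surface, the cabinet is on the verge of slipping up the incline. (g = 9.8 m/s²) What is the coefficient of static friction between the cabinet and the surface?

μ ≈ 0.402

On the verge of sliding up the incline, friction is at its maximum μN and acts down the slope.
Perpendicular to incline: N = W cos 39° − P sin 1° = 1371 − 28.8 = 1342 N.
Along incline: P cos 1° − μN = W sin 39° → μ = −(W sin 39° − P cos 1°) / N = 0.4021.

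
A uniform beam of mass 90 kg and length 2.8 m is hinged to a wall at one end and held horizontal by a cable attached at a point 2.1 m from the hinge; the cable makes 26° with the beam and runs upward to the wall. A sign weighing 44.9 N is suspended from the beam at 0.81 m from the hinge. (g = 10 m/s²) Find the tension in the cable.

T ≈ 1410 N

Take torques about the hinge: T sin 26° · 2.1 = 90×10×1.4 + 44.9×0.81 = 1296.4 N·m.
So T = 1296.4 / (0.4384 × 2.1) = 1408.2 N.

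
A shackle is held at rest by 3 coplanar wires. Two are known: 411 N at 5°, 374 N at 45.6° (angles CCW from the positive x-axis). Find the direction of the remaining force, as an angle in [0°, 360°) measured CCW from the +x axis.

Sum the known components: ΣF_x = 671.1 N, ΣF_y = 303 N.
For equilibrium the remaining force must supply (−ΣF_x, −ΣF_y) = (-671.1, -303) N.
Magnitude = √((-671.1)² + (-303)²) = 736.4 N; direction = atan2(-303, -671.1) = 204.3°.

θ ≈ 204°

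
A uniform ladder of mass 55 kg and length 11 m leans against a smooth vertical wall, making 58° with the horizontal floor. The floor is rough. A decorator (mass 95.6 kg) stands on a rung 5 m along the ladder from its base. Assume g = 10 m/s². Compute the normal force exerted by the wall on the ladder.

Torques about the foot: N_wall · 11 sin 58° = 55×10×5.5 cos 58° + 95.6×10×5 cos 58° → N_wall = 443.37 N.

N_wall ≈ 443 N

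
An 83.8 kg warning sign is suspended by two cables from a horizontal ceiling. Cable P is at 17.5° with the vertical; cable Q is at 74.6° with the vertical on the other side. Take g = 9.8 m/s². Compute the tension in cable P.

T_P ≈ 792 N

Angles from the horizontal: cable P is 90° − 17.5° = 72.5°, cable Q is 90° − 74.6° = 15.4°.
Weight W = 83.8 × 9.8 = 821.2 N acts straight down.
Horizontal: T_P cos 72.5° = T_Q cos 15.4°  →  T_Q = 0.3119 T_P.
Vertical: T_P sin 72.5° + T_Q sin 15.4° = 821.2.
Substituting the horizontal relation into the vertical equation gives 1.037 T_P = 821.2, so T_P = 792.3 N.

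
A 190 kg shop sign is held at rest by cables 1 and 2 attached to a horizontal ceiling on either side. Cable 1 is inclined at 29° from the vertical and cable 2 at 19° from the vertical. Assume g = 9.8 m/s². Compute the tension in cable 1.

Angles from the horizontal: cable 1 is 90° − 29° = 61°, cable 2 is 90° − 19° = 71°.
Weight W = 190 × 9.8 = 1862 N acts straight down.
Horizontal: T_1 cos 61° = T_2 cos 71°  →  T_2 = 1.489 T_1.
Vertical: T_1 sin 61° + T_2 sin 71° = 1862.
Substituting the horizontal relation into the vertical equation gives 2.283 T_1 = 1862, so T_1 = 815.7 N.

T_1 ≈ 816 N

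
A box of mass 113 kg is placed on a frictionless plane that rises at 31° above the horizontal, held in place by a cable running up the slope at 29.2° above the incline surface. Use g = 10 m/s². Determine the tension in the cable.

Take axes along and perpendicular to the incline. Weight components: W sin 31° = 582 N down-slope, W cos 31° = 968.6 N into the surface.
Along incline: T cos 29.2° = W sin 31° → T = 666.7 N.
Perpendicular: N = W cos 31° − T sin 29.2° = 643.3 N.

T ≈ 667 N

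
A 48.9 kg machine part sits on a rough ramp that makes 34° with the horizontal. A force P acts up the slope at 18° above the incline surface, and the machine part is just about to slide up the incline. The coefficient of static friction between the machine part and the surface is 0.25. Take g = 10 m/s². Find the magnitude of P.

On the verge of sliding up the incline, friction equals μN and acts down the slope.
Perpendicular: N + P sin 18° = W cos 34° = 405.4 N.
Along incline: P cos 18° = W sin 34° + μN  with W sin 34° = 273.4 N.
Solving the pair for P and N: P = 364.5 N, N = 292.8 N (and f = μN = 73.19 N).

P ≈ 364 N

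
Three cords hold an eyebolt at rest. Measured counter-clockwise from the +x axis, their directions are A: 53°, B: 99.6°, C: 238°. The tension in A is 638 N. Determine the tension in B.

Resolve: ΣF_x = 638 cos 53° + T_B cos 99.6° + T_C cos 238° = 0.
        ΣF_y = 638 sin 53° + T_B sin 99.6° + T_C sin 238° = 0.
The known terms sum to (384, 509.5) N, so -0.1668 T_B − 0.5299 T_C = -384 and 0.9860 T_B − 0.8480 T_C = -509.5.
Solving simultaneously: T_B = 83.75 N, T_C = 698.2 N.

T_B ≈ 83.8 N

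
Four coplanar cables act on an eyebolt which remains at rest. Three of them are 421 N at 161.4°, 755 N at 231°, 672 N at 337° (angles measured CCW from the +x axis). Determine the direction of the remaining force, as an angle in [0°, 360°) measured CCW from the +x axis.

Sum the known components: ΣF_x = -255.6 N, ΣF_y = -715 N.
For equilibrium the remaining force must supply (−ΣF_x, −ΣF_y) = (255.6, 715) N.
Magnitude = √((255.6)² + (715)²) = 759.3 N; direction = atan2(715, 255.6) = 70.3°.

θ ≈ 70.3°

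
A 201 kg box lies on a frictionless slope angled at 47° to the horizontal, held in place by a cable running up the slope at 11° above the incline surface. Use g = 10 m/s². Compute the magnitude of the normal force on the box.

N ≈ 1090 N

Take axes along and perpendicular to the incline. Weight components: W sin 47° = 1470 N down-slope, W cos 47° = 1371 N into the surface.
Along incline: T cos 11° = W sin 47° → T = 1498 N.
Perpendicular: N = W cos 47° − T sin 11° = 1085 N.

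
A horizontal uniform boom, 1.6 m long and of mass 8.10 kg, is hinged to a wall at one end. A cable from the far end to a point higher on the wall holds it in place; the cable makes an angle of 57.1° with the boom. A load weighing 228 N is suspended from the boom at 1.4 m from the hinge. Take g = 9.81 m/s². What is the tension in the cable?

T ≈ 285 N

Take torques about the hinge: T sin 57.1° · 1.6 = 8.10×9.81×0.8 + 228×1.4 = 382.77 N·m.
So T = 382.77 / (0.8396 × 1.6) = 284.93 N.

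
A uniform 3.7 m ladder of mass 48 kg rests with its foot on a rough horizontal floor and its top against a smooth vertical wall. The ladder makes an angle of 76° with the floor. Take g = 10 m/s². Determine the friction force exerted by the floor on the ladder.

Torques about the foot: N_wall · 3.7 sin 76° = 48×10×1.85 cos 76° → N_wall = 59.839 N.
ΣF_x = 0: f_floor = N_wall = 59.839 N.

f ≈ 59.8 N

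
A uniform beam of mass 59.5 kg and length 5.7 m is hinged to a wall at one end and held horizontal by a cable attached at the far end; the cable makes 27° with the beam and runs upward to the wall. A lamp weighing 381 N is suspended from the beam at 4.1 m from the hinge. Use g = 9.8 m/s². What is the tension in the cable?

T ≈ 1250 N

Take torques about the hinge: T sin 27° · 5.7 = 59.5×9.8×2.85 + 381×4.1 = 3223.9 N·m.
So T = 3223.9 / (0.4540 × 5.7) = 1245.8 N.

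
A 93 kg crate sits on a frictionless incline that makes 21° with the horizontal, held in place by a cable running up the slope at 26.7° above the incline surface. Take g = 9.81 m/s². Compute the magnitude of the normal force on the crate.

Take axes along and perpendicular to the incline. Weight components: W sin 21° = 326.9 N down-slope, W cos 21° = 851.7 N into the surface.
Along incline: T cos 26.7° = W sin 21° → T = 366 N.
Perpendicular: N = W cos 21° − T sin 26.7° = 687.3 N.

N ≈ 687 N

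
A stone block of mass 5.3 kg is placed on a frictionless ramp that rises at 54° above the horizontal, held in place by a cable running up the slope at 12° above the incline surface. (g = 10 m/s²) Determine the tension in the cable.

T ≈ 43.8 N

Take axes along and perpendicular to the incline. Weight components: W sin 54° = 42.88 N down-slope, W cos 54° = 31.15 N into the surface.
Along incline: T cos 12° = W sin 54° → T = 43.84 N.
Perpendicular: N = W cos 54° − T sin 12° = 22.04 N.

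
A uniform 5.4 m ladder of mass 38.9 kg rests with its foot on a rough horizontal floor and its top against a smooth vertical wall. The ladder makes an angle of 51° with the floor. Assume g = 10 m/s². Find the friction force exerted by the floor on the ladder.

f ≈ 158 N

Torques about the foot: N_wall · 5.4 sin 51° = 38.9×10×2.7 cos 51° → N_wall = 157.5 N.
ΣF_x = 0: f_floor = N_wall = 157.5 N.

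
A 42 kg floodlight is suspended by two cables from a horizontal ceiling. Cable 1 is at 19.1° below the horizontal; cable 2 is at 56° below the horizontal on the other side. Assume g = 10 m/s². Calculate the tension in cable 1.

T_1 ≈ 243 N

Weight W = 42 × 10 = 420 N acts straight down.
Horizontal: T_1 cos 19.1° = T_2 cos 56°  →  T_2 = 1.69 T_1.
Vertical: T_1 sin 19.1° + T_2 sin 56° = 420.
Substituting the horizontal relation into the vertical equation gives 1.728 T_1 = 420, so T_1 = 243 N.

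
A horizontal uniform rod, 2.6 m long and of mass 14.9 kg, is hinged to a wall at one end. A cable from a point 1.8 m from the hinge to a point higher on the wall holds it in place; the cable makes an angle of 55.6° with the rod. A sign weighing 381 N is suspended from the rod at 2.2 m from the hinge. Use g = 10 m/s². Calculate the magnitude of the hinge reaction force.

|H| ≈ 395 N

Take torques about the hinge: T sin 55.6° · 1.8 = 14.9×10×1.3 + 381×2.2 = 1031.9 N·m.
So T = 1031.9 / (0.8251 × 1.8) = 694.79 N.
ΣF_x = 0: H_x = T cos 55.6° = 392.53 N.
ΣF_y = 0: H_y = (14.9×10 + 381) − T sin 55.6° = 530 − 573.28 = -43.278 N.
|H| = √(H_x² + H_y²) = √((392.53)² + (-43.278)²) = 394.91 N.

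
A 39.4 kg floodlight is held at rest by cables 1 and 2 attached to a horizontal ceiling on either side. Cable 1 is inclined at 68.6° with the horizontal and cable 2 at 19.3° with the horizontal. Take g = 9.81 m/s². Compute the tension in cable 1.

Weight W = 39.4 × 9.81 = 386.5 N acts straight down.
Horizontal: T_1 cos 68.6° = T_2 cos 19.3°  →  T_2 = 0.3866 T_1.
Vertical: T_1 sin 68.6° + T_2 sin 19.3° = 386.5.
Substituting the horizontal relation into the vertical equation gives 1.059 T_1 = 386.5, so T_1 = 365 N.

T_1 ≈ 365 N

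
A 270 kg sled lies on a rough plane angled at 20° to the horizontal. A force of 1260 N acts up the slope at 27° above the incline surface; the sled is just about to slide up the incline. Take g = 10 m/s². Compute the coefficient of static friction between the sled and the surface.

μ ≈ 0.101

On the verge of sliding up the incline, friction is at its maximum μN and acts down the slope.
Perpendicular to incline: N = W cos 20° − P sin 27° = 2537 − 572 = 1965 N.
Along incline: P cos 27° − μN = W sin 20° → μ = −(W sin 20° − P cos 27°) / N = 0.1014.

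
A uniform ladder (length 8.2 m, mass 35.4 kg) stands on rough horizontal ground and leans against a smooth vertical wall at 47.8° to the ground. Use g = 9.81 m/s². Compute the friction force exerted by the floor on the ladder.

f ≈ 157 N

Torques about the foot: N_wall · 8.2 sin 47.8° = 35.4×9.81×4.1 cos 47.8° → N_wall = 157.44 N.
ΣF_x = 0: f_floor = N_wall = 157.44 N.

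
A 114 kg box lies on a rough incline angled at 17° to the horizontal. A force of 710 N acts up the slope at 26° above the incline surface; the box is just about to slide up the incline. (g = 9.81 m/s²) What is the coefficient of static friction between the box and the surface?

On the verge of sliding up the incline, friction is at its maximum μN and acts down the slope.
Perpendicular to incline: N = W cos 17° − P sin 26° = 1069 − 311.2 = 758.2 N.
Along incline: P cos 26° − μN = W sin 17° → μ = −(W sin 17° − P cos 26°) / N = 0.4104.

μ ≈ 0.410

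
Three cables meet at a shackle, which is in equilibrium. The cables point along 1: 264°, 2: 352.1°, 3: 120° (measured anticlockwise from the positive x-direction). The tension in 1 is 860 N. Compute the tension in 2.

Resolve: ΣF_x = 860 cos 264° + T_2 cos 352.1° + T_3 cos 120° = 0.
        ΣF_y = 860 sin 264° + T_2 sin 352.1° + T_3 sin 120° = 0.
The known terms sum to (-89.89, -855.3) N, so 0.9905 T_2 − 0.5000 T_3 = 89.89 and -0.1374 T_2 + 0.8660 T_3 = 855.3.
Solving simultaneously: T_2 = 640.6 N, T_3 = 1089 N.

T_2 ≈ 641 N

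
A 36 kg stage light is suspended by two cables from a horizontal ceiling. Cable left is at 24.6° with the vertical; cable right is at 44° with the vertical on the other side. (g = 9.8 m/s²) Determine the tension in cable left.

T_left ≈ 263 N

Angles from the horizontal: cable left is 90° − 24.6° = 65.4°, cable right is 90° − 44° = 46°.
Weight W = 36 × 9.8 = 352.8 N acts straight down.
Horizontal: T_left cos 65.4° = T_right cos 46°  →  T_right = 0.5993 T_left.
Vertical: T_left sin 65.4° + T_right sin 46° = 352.8.
Substituting the horizontal relation into the vertical equation gives 1.34 T_left = 352.8, so T_left = 263.2 N.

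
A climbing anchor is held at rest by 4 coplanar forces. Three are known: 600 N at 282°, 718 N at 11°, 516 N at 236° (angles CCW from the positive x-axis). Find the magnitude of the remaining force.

Sum the known components: ΣF_x = 541 N, ΣF_y = -877.7 N.
For equilibrium the remaining force must supply (−ΣF_x, −ΣF_y) = (-541, 877.7) N.
Magnitude = √((-541)² + (877.7)²) = 1031 N; direction = atan2(877.7, -541) = 121.7°.

F ≈ 1030 N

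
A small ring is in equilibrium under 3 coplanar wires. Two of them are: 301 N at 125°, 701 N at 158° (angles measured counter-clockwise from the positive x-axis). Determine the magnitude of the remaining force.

Sum the known components: ΣF_x = -822.6 N, ΣF_y = 509.2 N.
For equilibrium the remaining force must supply (−ΣF_x, −ΣF_y) = (822.6, -509.2) N.
Magnitude = √((822.6)² + (-509.2)²) = 967.4 N; direction = atan2(-509.2, 822.6) = 328.2°.

F ≈ 967 N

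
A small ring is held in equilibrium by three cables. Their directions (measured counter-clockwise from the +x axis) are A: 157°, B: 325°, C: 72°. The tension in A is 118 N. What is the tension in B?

T_B ≈ 123 N

Resolve: ΣF_x = 118 cos 157° + T_B cos 325° + T_C cos 72° = 0.
        ΣF_y = 118 sin 157° + T_B sin 325° + T_C sin 72° = 0.
The known terms sum to (-108.6, 46.11) N, so 0.8192 T_B + 0.3090 T_C = 108.6 and -0.5736 T_B + 0.9511 T_C = -46.11.
Solving simultaneously: T_B = 122.9 N, T_C = 25.65 N.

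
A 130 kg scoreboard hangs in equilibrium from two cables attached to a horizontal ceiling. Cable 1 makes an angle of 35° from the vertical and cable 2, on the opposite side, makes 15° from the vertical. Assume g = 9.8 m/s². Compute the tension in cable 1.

Angles from the horizontal: cable 1 is 90° − 35° = 55°, cable 2 is 90° − 15° = 75°.
Weight W = 130 × 9.8 = 1274 N acts straight down.
Horizontal: T_1 cos 55° = T_2 cos 75°  →  T_2 = 2.216 T_1.
Vertical: T_1 sin 55° + T_2 sin 75° = 1274.
Substituting the horizontal relation into the vertical equation gives 2.96 T_1 = 1274, so T_1 = 430.4 N.

T_1 ≈ 430 N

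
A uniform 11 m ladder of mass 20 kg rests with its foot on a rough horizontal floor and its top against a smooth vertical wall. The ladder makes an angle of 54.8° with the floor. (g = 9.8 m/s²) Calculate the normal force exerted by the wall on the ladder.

Torques about the foot: N_wall · 11 sin 54.8° = 20×9.8×5.5 cos 54.8° → N_wall = 69.131 N.

N_wall ≈ 69.1 N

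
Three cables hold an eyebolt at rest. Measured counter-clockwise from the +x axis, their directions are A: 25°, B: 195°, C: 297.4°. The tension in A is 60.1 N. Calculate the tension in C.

T_C ≈ 10.7 N

Resolve: ΣF_x = 60.1 cos 25° + T_B cos 195° + T_C cos 297.4° = 0.
        ΣF_y = 60.1 sin 25° + T_B sin 195° + T_C sin 297.4° = 0.
The known terms sum to (54.47, 25.4) N, so -0.9659 T_B + 0.4602 T_C = -54.47 and -0.2588 T_B − 0.8878 T_C = -25.4.
Solving simultaneously: T_B = 61.48 N, T_C = 10.69 N.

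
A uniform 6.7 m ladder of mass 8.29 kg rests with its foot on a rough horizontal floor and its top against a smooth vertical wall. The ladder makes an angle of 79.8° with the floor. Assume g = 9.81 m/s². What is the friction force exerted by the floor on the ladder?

f ≈ 7.32 N

Torques about the foot: N_wall · 6.7 sin 79.8° = 8.29×9.81×3.35 cos 79.8° → N_wall = 7.3163 N.
ΣF_x = 0: f_floor = N_wall = 7.3163 N.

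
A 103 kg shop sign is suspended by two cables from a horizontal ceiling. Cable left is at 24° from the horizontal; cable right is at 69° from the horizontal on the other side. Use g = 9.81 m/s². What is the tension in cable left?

Weight W = 103 × 9.81 = 1010 N acts straight down.
Horizontal: T_left cos 24° = T_right cos 69°  →  T_right = 2.549 T_left.
Vertical: T_left sin 24° + T_right sin 69° = 1010.
Substituting the horizontal relation into the vertical equation gives 2.787 T_left = 1010, so T_left = 362.6 N.

T_left ≈ 363 N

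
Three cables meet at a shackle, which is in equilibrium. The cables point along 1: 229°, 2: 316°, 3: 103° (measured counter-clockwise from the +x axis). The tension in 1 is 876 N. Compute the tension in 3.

T_3 ≈ 1610 N

Resolve: ΣF_x = 876 cos 229° + T_2 cos 316° + T_3 cos 103° = 0.
        ΣF_y = 876 sin 229° + T_2 sin 316° + T_3 sin 103° = 0.
The known terms sum to (-574.7, -661.1) N, so 0.7193 T_2 − 0.2250 T_3 = 574.7 and -0.6947 T_2 + 0.9744 T_3 = 661.1.
Solving simultaneously: T_2 = 1301 N, T_3 = 1606 N.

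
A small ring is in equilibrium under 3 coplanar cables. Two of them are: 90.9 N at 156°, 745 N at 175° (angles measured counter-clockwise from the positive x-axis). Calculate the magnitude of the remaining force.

Sum the known components: ΣF_x = -825.2 N, ΣF_y = 101.9 N.
For equilibrium the remaining force must supply (−ΣF_x, −ΣF_y) = (825.2, -101.9) N.
Magnitude = √((825.2)² + (-101.9)²) = 831.5 N; direction = atan2(-101.9, 825.2) = 353.0°.

F ≈ 831 N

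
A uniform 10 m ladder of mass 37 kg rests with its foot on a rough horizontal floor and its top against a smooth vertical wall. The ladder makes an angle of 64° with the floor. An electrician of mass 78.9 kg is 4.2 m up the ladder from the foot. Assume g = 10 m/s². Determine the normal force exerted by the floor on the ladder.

N_floor ≈ 1160 N

ΣF_y = 0: N_floor = 37×10 + 78.9×10 = 1159 N.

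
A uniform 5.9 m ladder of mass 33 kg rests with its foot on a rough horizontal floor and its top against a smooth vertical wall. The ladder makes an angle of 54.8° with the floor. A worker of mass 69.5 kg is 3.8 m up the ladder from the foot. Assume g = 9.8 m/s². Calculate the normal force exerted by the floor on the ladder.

N_floor ≈ 1000 N

ΣF_y = 0: N_floor = 33×9.8 + 69.5×9.8 = 1004.5 N.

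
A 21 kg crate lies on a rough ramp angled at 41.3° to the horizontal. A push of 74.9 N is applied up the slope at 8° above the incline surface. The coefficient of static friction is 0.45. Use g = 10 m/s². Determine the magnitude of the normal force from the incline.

N ≈ 147 N

Axes along / perpendicular to the incline. W sin 41.3° = 138.6 N down-slope; W cos 41.3° = 157.8 N into the surface.
Perpendicular: N = W cos 41.3° − P sin 8° = 157.8 − 10.42 = 147.3 N.
Along incline: P cos 8° + f = W sin 41.3° (friction acts up-slope) → f = 138.6 − 74.17 = 64.43 N.
|f| = 64.43 N ≤ μN = 66.3 N, so the crate is indeed static.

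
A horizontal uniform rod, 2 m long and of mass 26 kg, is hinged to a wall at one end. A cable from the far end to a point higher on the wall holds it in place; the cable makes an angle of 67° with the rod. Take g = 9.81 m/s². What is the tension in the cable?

Take torques about the hinge: T sin 67° · 2 = 26×9.81×1 = 255.06 N·m.
So T = 255.06 / (0.9205 × 2) = 138.54 N.

T ≈ 139 N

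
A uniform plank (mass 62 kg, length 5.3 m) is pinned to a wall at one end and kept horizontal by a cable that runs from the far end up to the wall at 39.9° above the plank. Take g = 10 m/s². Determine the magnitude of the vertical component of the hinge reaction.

|H_y| ≈ 310 N

Take torques about the hinge: T sin 39.9° · 5.3 = 62×10×2.65 = 1643 N·m.
So T = 1643 / (0.6414 × 5.3) = 483.28 N.
ΣF_y = 0: H_y = (62×10) − T sin 39.9° = 620 − 310 = 310 N.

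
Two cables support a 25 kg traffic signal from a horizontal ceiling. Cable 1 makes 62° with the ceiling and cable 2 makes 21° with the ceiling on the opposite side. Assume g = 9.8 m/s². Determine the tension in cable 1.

Weight W = 25 × 9.8 = 245 N acts straight down.
Horizontal: T_1 cos 62° = T_2 cos 21°  →  T_2 = 0.5029 T_1.
Vertical: T_1 sin 62° + T_2 sin 21° = 245.
Substituting the horizontal relation into the vertical equation gives 1.063 T_1 = 245, so T_1 = 230.4 N.

T_1 ≈ 230 N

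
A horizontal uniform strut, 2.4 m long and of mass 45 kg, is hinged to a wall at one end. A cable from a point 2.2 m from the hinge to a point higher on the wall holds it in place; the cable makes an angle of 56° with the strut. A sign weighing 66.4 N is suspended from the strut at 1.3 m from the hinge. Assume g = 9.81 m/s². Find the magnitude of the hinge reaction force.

Take torques about the hinge: T sin 56° · 2.2 = 45×9.81×1.2 + 66.4×1.3 = 616.06 N·m.
So T = 616.06 / (0.8290 × 2.2) = 337.77 N.
ΣF_x = 0: H_x = T cos 56° = 188.88 N.
ΣF_y = 0: H_y = (45×9.81 + 66.4) − T sin 56° = 507.85 − 280.03 = 227.82 N.
|H| = √(H_x² + H_y²) = √((188.88)² + (227.82)²) = 295.94 N.

|H| ≈ 296 N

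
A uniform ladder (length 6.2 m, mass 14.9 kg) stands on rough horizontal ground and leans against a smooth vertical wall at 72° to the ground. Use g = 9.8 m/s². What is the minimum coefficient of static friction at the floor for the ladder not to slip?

μ_min ≈ 0.162

ΣF_y = 0: N_floor = 14.9×9.8 = 146.02 N.
Torques about the foot: N_wall · 6.2 sin 72° = 14.9×9.8×3.1 cos 72° → N_wall = 23.722 N.
ΣF_x = 0: f_floor = N_wall = 23.722 N.
μ_min = f_floor / N_floor = 23.722 / 146.02 = 0.1625.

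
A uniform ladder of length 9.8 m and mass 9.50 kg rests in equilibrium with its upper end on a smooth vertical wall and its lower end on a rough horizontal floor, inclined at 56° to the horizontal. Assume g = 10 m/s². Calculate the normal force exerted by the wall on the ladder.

N_wall ≈ 32 N

Torques about the foot: N_wall · 9.8 sin 56° = 9.50×10×4.9 cos 56° → N_wall = 32.039 N.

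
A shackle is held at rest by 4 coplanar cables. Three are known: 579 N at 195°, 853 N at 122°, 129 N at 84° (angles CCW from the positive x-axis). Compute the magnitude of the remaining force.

Sum the known components: ΣF_x = -997.8 N, ΣF_y = 701.8 N.
For equilibrium the remaining force must supply (−ΣF_x, −ΣF_y) = (997.8, -701.8) N.
Magnitude = √((997.8)² + (-701.8)²) = 1220 N; direction = atan2(-701.8, 997.8) = 324.9°.

F ≈ 1220 N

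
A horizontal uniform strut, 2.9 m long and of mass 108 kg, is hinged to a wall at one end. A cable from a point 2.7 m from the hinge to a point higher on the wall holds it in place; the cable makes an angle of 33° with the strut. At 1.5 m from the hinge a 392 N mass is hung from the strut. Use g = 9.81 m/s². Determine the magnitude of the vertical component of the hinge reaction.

|H_y| ≈ 665 N

Take torques about the hinge: T sin 33° · 2.7 = 108×9.81×1.45 + 392×1.5 = 2124.2 N·m.
So T = 2124.2 / (0.5446 × 2.7) = 1444.5 N.
ΣF_y = 0: H_y = (108×9.81 + 392) − T sin 33° = 1451.5 − 786.76 = 664.72 N.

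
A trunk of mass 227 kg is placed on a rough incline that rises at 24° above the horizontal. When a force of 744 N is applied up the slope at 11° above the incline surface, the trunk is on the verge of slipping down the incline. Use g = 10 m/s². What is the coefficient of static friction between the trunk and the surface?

μ ≈ 0.0999

On the verge of sliding down the incline, friction is at its maximum μN and acts up the slope.
Perpendicular to incline: N = W cos 24° − P sin 11° = 2074 − 142 = 1932 N.
Along incline: P cos 11° + μN = W sin 24° → μ = (W sin 24° − P cos 11°) / N = 0.09989.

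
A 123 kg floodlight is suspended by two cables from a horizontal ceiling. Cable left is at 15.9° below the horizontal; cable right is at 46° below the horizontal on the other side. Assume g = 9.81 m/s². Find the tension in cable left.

T_left ≈ 950 N

Weight W = 123 × 9.81 = 1207 N acts straight down.
Horizontal: T_left cos 15.9° = T_right cos 46°  →  T_right = 1.384 T_left.
Vertical: T_left sin 15.9° + T_right sin 46° = 1207.
Substituting the horizontal relation into the vertical equation gives 1.27 T_left = 1207, so T_left = 950.2 N.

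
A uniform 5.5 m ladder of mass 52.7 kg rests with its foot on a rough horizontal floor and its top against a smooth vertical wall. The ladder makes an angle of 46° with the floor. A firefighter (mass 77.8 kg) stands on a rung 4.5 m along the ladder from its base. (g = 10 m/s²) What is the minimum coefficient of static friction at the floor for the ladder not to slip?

μ_min ≈ 0.666

ΣF_y = 0: N_floor = 52.7×10 + 77.8×10 = 1305 N.
Torques about the foot: N_wall · 5.5 sin 46° = 52.7×10×2.75 cos 46° + 77.8×10×4.5 cos 46° → N_wall = 869.16 N.
ΣF_x = 0: f_floor = N_wall = 869.16 N.
μ_min = f_floor / N_floor = 869.16 / 1305 = 0.666.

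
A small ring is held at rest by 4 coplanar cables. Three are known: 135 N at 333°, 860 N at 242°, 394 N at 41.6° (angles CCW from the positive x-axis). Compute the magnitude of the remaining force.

F ≈ 559 N

Sum the known components: ΣF_x = 11.17 N, ΣF_y = -559 N.
For equilibrium the remaining force must supply (−ΣF_x, −ΣF_y) = (-11.17, 559) N.
Magnitude = √((-11.17)² + (559)²) = 559.1 N; direction = atan2(559, -11.17) = 91.1°.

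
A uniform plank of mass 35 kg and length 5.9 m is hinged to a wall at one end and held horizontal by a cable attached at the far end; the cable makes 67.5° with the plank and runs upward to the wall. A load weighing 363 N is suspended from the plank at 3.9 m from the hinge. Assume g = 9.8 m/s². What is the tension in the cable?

T ≈ 445 N

Take torques about the hinge: T sin 67.5° · 5.9 = 35×9.8×2.95 + 363×3.9 = 2427.6 N·m.
So T = 2427.6 / (0.9239 × 5.9) = 445.35 N.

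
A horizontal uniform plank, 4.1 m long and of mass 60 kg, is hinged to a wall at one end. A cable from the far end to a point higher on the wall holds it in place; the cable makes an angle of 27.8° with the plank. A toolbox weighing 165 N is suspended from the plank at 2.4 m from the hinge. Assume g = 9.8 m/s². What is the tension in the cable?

Take torques about the hinge: T sin 27.8° · 4.1 = 60×9.8×2.05 + 165×2.4 = 1601.4 N·m.
So T = 1601.4 / (0.4664 × 4.1) = 837.47 N.

T ≈ 837 N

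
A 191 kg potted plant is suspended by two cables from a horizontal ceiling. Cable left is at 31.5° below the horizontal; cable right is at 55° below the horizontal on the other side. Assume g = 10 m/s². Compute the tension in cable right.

Weight W = 191 × 10 = 1910 N acts straight down.
Horizontal: T_left cos 31.5° = T_right cos 55°  →  T_left = 0.6727 T_right.
Vertical: T_left sin 31.5° + T_right sin 55° = 1910.
Substituting the horizontal relation into the vertical equation gives 1.171 T_right = 1910, so T_right = 1632 N.

T_right ≈ 1630 N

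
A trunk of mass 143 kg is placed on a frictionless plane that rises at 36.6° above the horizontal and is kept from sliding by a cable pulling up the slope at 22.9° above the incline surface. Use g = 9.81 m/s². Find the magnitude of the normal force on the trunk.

N ≈ 773 N

Take axes along and perpendicular to the incline. Weight components: W sin 36.6° = 836.4 N down-slope, W cos 36.6° = 1126 N into the surface.
Along incline: T cos 22.9° = W sin 36.6° → T = 908 N.
Perpendicular: N = W cos 36.6° − T sin 22.9° = 772.9 N.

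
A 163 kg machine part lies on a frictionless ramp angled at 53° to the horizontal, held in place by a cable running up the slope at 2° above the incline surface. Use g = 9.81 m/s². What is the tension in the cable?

T ≈ 1280 N

Take axes along and perpendicular to the incline. Weight components: W sin 53° = 1277 N down-slope, W cos 53° = 962.3 N into the surface.
Along incline: T cos 2° = W sin 53° → T = 1278 N.
Perpendicular: N = W cos 53° − T sin 2° = 917.7 N.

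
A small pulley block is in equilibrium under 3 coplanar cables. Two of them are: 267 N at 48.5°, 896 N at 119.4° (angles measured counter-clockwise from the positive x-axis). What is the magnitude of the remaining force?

Sum the known components: ΣF_x = -262.9 N, ΣF_y = 980.6 N.
For equilibrium the remaining force must supply (−ΣF_x, −ΣF_y) = (262.9, -980.6) N.
Magnitude = √((262.9)² + (-980.6)²) = 1015 N; direction = atan2(-980.6, 262.9) = 285.0°.

F ≈ 1020 N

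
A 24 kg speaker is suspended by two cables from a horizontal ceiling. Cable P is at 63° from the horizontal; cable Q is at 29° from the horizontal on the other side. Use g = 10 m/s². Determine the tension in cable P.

Weight W = 24 × 10 = 240 N acts straight down.
Horizontal: T_P cos 63° = T_Q cos 29°  →  T_Q = 0.5191 T_P.
Vertical: T_P sin 63° + T_Q sin 29° = 240.
Substituting the horizontal relation into the vertical equation gives 1.143 T_P = 240, so T_P = 210 N.

T_P ≈ 210 N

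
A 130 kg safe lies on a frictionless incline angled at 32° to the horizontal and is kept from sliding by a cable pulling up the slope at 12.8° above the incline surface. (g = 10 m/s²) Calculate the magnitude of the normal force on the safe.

Take axes along and perpendicular to the incline. Weight components: W sin 32° = 688.9 N down-slope, W cos 32° = 1102 N into the surface.
Along incline: T cos 12.8° = W sin 32° → T = 706.5 N.
Perpendicular: N = W cos 32° − T sin 12.8° = 945.9 N.

N ≈ 946 N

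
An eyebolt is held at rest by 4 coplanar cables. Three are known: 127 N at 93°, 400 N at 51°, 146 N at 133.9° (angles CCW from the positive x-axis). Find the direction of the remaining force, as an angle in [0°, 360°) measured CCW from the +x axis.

θ ≈ 255°

Sum the known components: ΣF_x = 143.8 N, ΣF_y = 542.9 N.
For equilibrium the remaining force must supply (−ΣF_x, −ΣF_y) = (-143.8, -542.9) N.
Magnitude = √((-143.8)² + (-542.9)²) = 561.6 N; direction = atan2(-542.9, -143.8) = 255.2°.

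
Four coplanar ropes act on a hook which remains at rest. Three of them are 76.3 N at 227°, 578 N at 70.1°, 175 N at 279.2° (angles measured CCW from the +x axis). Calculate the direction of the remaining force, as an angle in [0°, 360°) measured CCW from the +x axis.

Sum the known components: ΣF_x = 172.7 N, ΣF_y = 314.9 N.
For equilibrium the remaining force must supply (−ΣF_x, −ΣF_y) = (-172.7, -314.9) N.
Magnitude = √((-172.7)² + (-314.9)²) = 359.2 N; direction = atan2(-314.9, -172.7) = 241.3°.

θ ≈ 241°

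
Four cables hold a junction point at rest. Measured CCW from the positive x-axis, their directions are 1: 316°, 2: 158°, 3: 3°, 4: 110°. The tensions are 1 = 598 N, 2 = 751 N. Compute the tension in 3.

T_3 ≈ 309 N

Resolve: ΣF_x = 598 cos 316° + 751 cos 158° + T_3 cos 3° + T_4 cos 110° = 0.
        ΣF_y = 598 sin 316° + 751 sin 158° + T_3 sin 3° + T_4 sin 110° = 0.
The known terms sum to (-266.1, -134.1) N, so 0.9986 T_3 − 0.3420 T_4 = 266.1 and 0.0523 T_3 + 0.9397 T_4 = 134.1.
Solving simultaneously: T_3 = 309.5 N, T_4 = 125.4 N.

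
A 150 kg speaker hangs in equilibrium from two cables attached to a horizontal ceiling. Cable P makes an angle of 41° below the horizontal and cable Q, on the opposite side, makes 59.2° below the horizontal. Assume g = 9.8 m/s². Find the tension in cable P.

Weight W = 150 × 9.8 = 1470 N acts straight down.
Horizontal: T_P cos 41° = T_Q cos 59.2°  →  T_Q = 1.474 T_P.
Vertical: T_P sin 41° + T_Q sin 59.2° = 1470.
Substituting the horizontal relation into the vertical equation gives 1.922 T_P = 1470, so T_P = 764.8 N.

T_P ≈ 765 N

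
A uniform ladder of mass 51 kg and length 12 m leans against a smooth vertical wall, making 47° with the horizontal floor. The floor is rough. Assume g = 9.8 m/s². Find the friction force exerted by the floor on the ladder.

Torques about the foot: N_wall · 12 sin 47° = 51×9.8×6 cos 47° → N_wall = 233.04 N.
ΣF_x = 0: f_floor = N_wall = 233.04 N.

f ≈ 233 N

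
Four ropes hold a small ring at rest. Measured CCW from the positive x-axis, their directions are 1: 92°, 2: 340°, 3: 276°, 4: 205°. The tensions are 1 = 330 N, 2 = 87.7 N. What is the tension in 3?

Resolve: ΣF_x = 330 cos 92° + 87.7 cos 340° + T_3 cos 276° + T_4 cos 205° = 0.
        ΣF_y = 330 sin 92° + 87.7 sin 340° + T_3 sin 276° + T_4 sin 205° = 0.
The known terms sum to (70.89, 299.8) N, so 0.1045 T_3 − 0.9063 T_4 = -70.89 and -0.9945 T_3 − 0.4226 T_4 = -299.8.
Solving simultaneously: T_3 = 255.7 N, T_4 = 107.7 N.

T_3 ≈ 256 N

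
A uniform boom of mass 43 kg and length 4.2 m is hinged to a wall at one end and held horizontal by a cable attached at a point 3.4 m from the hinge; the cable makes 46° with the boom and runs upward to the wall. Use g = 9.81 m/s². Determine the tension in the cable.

Take torques about the hinge: T sin 46° · 3.4 = 43×9.81×2.1 = 885.84 N·m.
So T = 885.84 / (0.7193 × 3.4) = 362.2 N.

T ≈ 362 N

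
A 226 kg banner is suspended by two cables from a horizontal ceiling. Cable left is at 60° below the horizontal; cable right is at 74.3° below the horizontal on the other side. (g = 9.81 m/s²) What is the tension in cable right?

Weight W = 226 × 9.81 = 2217 N acts straight down.
Horizontal: T_left cos 60° = T_right cos 74.3°  →  T_left = 0.5412 T_right.
Vertical: T_left sin 60° + T_right sin 74.3° = 2217.
Substituting the horizontal relation into the vertical equation gives 1.431 T_right = 2217, so T_right = 1549 N.

T_right ≈ 1550 N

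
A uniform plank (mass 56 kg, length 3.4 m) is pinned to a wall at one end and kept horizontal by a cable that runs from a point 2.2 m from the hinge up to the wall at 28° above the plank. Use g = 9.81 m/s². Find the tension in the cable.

T ≈ 904 N

Take torques about the hinge: T sin 28° · 2.2 = 56×9.81×1.7 = 933.91 N·m.
So T = 933.91 / (0.4695 × 2.2) = 904.22 N.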